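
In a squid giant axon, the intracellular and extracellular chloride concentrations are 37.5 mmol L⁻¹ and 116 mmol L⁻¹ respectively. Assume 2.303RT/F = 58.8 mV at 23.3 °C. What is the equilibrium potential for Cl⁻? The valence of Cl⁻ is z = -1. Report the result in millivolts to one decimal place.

-28.8 mV

E = (58.8/z) · log₁₀([Cl⁻]_out/[Cl⁻]_in) with z = -1.
For an anion, dividing by z = -1 reverses the sign.
= (58.8/-1) · log₁₀(116/37.5) = -58.80 · log₁₀(3.093)
= -58.80 · (0.4904) = -28.84 mV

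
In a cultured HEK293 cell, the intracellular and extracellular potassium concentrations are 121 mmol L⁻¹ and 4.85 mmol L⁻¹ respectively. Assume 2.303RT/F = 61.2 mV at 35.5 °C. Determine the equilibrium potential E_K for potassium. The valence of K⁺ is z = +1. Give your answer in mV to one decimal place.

E = (61.2/z) · log₁₀([K⁺]_out/[K⁺]_in) with z = +1.
= (61.2/1) · log₁₀(4.85/121) = 61.20 · log₁₀(0.04008)
= 61.20 · (-1.3970) = -85.50 mV

-85.5 mV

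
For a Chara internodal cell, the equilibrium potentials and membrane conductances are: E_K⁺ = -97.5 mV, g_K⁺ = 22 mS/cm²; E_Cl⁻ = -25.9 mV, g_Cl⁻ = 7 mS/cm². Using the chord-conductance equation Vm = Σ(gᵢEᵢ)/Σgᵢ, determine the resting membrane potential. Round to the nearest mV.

-80 mV

Σ gᵢEᵢ = 22·(-97.5) + 7·(-25.9) = -2326.30
Σ gᵢ = 22 + 7 = 29
Vm = -2326.30 / 29 = -80.22 mV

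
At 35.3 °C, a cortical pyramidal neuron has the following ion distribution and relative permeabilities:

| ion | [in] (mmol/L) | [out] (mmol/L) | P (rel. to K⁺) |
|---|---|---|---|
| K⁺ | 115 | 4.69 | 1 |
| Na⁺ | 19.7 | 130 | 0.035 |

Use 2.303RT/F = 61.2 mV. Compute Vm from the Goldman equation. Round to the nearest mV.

-67 mV

Vm = 61.2 · log₁₀[(Σ P·[cation]ₒ + Σ P·[anion]ᵢ) / (Σ P·[cation]ᵢ + Σ P·[anion]ₒ)]
Numerator = 1×4.69 + 0.035×130 = 9.24
Denominator = 1×115 + 0.035×19.7 = 115.7
Vm = 61.2 · log₁₀(0.079869) = 61.2 × (-1.0976) = -67.17 mV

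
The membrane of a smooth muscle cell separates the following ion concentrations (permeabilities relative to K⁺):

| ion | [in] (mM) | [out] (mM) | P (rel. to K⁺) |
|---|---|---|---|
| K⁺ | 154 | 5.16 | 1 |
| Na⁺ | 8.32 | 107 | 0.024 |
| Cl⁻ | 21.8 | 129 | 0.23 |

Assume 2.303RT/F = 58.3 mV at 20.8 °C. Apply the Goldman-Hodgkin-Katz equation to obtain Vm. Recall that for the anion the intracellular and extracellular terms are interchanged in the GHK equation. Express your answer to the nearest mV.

-68 mV

Vm = 58.3 · log₁₀[(Σ P·[cation]ₒ + Σ P·[anion]ᵢ) / (Σ P·[cation]ᵢ + Σ P·[anion]ₒ)]
Numerator = 1×5.16 + 0.024×107 + 0.23×21.8 = 12.74
Denominator = 1×154 + 0.024×8.32 + 0.23×129 = 183.9
Vm = 58.3 · log₁₀(0.069299) = 58.3 × (-1.1593) = -67.59 mV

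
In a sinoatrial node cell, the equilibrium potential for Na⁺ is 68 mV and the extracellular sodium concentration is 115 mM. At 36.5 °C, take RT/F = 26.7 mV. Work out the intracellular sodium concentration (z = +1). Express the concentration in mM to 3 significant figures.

9.01 mM

Nernst: E = (26.7/1) · ln([out]/[in]), so ln([out]/[in]) = 68.0 × 1 / 26.7 = 2.5468.
[out]/[in] = e^(2.5468) = 12.77.
[in] = 115 / 12.77 = 9.008 mM.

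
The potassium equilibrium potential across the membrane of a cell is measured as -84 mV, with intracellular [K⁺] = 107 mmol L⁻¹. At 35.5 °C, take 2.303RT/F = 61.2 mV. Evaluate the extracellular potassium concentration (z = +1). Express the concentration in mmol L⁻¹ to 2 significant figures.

Nernst: E = (61.2/1) · log₁₀([out]/[in]), so log₁₀([out]/[in]) = -84.0 × 1 / 61.2 = -1.3725.
[out]/[in] = 10^(-1.3725) = 0.04241.
[out] = 0.04241 × 107 = 4.538 mmol L⁻¹.

4.5 mmol L⁻¹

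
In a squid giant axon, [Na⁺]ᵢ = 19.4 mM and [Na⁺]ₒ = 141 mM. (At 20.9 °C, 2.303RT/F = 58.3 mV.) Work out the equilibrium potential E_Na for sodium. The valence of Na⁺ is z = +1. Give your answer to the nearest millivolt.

50 mV

E = (58.3/z) · log₁₀([Na⁺]_out/[Na⁺]_in) with z = +1.
= (58.3/1) · log₁₀(141/19.4) = 58.30 · log₁₀(7.268)
= 58.30 · (0.8614) = 50.22 mV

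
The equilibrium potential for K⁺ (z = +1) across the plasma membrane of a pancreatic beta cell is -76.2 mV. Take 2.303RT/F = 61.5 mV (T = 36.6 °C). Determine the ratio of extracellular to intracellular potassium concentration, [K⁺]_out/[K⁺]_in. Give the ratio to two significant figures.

0.058

log₁₀([out]/[in]) = E·z/(61.5) = -76.2 × 1 / 61.5 = -1.2390
[out]/[in] = 10^(-1.2390) = 0.05767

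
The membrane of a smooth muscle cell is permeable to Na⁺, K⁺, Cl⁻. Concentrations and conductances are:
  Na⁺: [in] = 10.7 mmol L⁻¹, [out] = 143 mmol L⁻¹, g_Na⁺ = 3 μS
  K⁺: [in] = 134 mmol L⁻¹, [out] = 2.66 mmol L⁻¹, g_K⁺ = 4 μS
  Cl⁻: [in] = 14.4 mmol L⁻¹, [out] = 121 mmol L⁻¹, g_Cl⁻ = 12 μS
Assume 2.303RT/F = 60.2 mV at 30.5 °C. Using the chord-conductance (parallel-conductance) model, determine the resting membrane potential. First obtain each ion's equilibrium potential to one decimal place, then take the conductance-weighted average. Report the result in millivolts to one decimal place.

E_Na⁺ = (60.2/1)·log₁₀(143/10.7) = 67.8 mV
E_K⁺ = (60.2/1)·log₁₀(2.66/134) = -102.5 mV
E_Cl⁻ = (60.2/-1)·log₁₀(121/14.4) = -55.7 mV
Vm = (Σ gᵢEᵢ)/(Σ gᵢ) = (3·67.8 + 4·-102.5 + 12·-55.7) / (3 + 4 + 12)
= -875.00 / 19 = -46.05 mV

-46.1 mV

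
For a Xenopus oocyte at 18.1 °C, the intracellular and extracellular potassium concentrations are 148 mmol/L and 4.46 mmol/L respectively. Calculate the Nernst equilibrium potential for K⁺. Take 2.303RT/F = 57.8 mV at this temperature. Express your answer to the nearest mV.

-88 mV

E = (57.8/z) · log₁₀([K⁺]_out/[K⁺]_in) with z = +1.
= (57.8/1) · log₁₀(4.46/148) = 57.80 · log₁₀(0.03014)
= 57.80 · (-1.5209) = -87.91 mV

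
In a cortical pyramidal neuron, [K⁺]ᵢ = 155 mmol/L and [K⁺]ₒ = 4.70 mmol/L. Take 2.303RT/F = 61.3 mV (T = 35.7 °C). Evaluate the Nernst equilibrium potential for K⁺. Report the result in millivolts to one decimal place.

-93.1 mV

E = (61.3/z) · log₁₀([K⁺]_out/[K⁺]_in) with z = +1.
= (61.3/1) · log₁₀(4.70/155) = 61.30 · log₁₀(0.03032)
= 61.30 · (-1.5182) = -93.07 mV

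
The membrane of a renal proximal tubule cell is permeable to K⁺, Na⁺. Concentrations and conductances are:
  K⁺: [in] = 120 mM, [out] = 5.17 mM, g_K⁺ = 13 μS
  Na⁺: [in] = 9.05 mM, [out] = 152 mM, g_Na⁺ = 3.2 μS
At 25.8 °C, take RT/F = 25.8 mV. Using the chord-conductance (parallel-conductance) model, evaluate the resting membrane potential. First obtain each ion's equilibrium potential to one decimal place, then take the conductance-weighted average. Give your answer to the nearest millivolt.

-51 mV

E_K⁺ = (25.8/1)·ln(5.17/120) = -81.1 mV
E_Na⁺ = (25.8/1)·ln(152/9.05) = 72.8 mV
Vm = (Σ gᵢEᵢ)/(Σ gᵢ) = (13·-81.1 + 3.2·72.8) / (13 + 3.2)
= -821.34 / 16.2 = -50.70 mV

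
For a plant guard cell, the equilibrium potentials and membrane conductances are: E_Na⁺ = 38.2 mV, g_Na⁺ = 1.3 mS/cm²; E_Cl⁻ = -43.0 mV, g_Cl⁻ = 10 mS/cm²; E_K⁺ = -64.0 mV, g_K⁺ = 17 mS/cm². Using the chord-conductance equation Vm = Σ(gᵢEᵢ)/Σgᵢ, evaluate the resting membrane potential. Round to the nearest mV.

Σ gᵢEᵢ = 1.3·(38.2) + 10·(-43.0) + 17·(-64.0) = -1468.34
Σ gᵢ = 1.3 + 10 + 17 = 28.3
Vm = -1468.34 / 28.3 = -51.88 mV

-52 mV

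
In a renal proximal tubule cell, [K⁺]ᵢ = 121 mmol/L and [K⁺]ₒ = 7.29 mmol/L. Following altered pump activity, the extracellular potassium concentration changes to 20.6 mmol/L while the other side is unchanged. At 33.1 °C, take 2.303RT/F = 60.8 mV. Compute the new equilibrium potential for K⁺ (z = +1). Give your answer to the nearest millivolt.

-47 mV

After the shift: [K⁺]_out = 20.6, [K⁺]_in = 121 mmol/L.
E_new = (60.8/1)·log₁₀(20.6/121) = 60.80 · (-0.7689) = -46.75 mV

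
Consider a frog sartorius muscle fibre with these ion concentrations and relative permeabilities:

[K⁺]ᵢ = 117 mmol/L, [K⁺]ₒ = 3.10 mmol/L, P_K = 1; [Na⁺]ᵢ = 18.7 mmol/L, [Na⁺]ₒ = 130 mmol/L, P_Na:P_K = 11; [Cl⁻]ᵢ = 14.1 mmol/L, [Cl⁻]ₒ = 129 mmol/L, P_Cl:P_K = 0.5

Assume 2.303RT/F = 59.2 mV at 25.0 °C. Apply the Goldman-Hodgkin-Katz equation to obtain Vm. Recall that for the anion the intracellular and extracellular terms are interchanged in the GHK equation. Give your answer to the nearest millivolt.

34 mV

Vm = 59.2 · log₁₀[(Σ P·[cation]ₒ + Σ P·[anion]ᵢ) / (Σ P·[cation]ᵢ + Σ P·[anion]ₒ)]
Numerator = 1×3.10 + 11×130 + 0.5×14.1 = 1440
Denominator = 1×117 + 11×18.7 + 0.5×129 = 387.2
Vm = 59.2 · log₁₀(3.7194) = 59.2 × (0.5705) = 33.77 mV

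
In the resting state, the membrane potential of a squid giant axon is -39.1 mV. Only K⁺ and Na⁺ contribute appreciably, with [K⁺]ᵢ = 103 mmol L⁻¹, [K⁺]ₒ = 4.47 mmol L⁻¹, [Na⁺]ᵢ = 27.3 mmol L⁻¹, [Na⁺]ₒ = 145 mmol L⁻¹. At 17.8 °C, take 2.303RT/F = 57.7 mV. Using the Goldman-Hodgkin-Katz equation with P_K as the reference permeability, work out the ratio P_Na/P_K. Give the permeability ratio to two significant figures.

0.12

Let α = P_Na/P_K. GHK: Vm = 57.7·log₁₀[(Kₒ + α·Naₒ)/(Kᵢ + α·Naᵢ)].
10^(Vm/57.7) = 10^(-39.1/57.7) = 0.21007
So 0.21007·(Kᵢ + α·Naᵢ) = Kₒ + α·Naₒ → α = (0.21007·103.0 − 4.47) / (145.0 − 0.21007·27.3)
α = (21.64 − 4.47) / (145.0 − 5.735) = 17.17/139.3 = 0.1233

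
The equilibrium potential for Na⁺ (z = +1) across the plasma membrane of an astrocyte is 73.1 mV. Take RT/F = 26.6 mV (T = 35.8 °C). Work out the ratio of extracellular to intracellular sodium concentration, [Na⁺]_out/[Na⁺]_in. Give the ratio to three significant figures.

15.6

ln([out]/[in]) = E·z/(26.6) = 73.1 × 1 / 26.6 = 2.7481
[out]/[in] = e^(2.7481) = 15.61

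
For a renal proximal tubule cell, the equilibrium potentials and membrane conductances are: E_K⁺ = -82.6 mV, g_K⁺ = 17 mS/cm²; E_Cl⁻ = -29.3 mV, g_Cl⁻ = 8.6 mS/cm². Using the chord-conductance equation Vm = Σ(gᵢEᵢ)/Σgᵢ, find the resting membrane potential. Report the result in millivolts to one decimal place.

Σ gᵢEᵢ = 17·(-82.6) + 8.6·(-29.3) = -1656.18
Σ gᵢ = 17 + 8.6 = 25.6
Vm = -1656.18 / 25.6 = -64.69 mV

-64.7 mV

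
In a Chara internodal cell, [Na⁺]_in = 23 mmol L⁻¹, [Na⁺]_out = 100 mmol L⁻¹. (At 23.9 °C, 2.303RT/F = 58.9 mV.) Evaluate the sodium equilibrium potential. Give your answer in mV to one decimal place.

37.6 mV

E = (58.9/z) · log₁₀([Na⁺]_out/[Na⁺]_in) with z = +1.
= (58.9/1) · log₁₀(100/23) = 58.90 · log₁₀(4.348)
= 58.90 · (0.6383) = 37.59 mV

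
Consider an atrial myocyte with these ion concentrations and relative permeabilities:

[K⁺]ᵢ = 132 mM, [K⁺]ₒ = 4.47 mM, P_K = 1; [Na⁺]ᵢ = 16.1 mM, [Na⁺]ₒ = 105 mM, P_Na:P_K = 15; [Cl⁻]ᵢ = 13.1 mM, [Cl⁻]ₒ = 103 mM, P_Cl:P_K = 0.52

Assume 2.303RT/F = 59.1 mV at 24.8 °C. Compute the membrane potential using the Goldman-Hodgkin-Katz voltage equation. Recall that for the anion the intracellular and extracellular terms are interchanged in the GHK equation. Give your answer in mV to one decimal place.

Vm = 59.1 · log₁₀[(Σ P·[cation]ₒ + Σ P·[anion]ᵢ) / (Σ P·[cation]ᵢ + Σ P·[anion]ₒ)]
Numerator = 1×4.47 + 15×105 + 0.52×13.1 = 1586
Denominator = 1×132 + 15×16.1 + 0.52×103 = 427.1
Vm = 59.1 · log₁₀(3.7144) = 59.1 × (0.5699) = 33.68 mV

33.7 mV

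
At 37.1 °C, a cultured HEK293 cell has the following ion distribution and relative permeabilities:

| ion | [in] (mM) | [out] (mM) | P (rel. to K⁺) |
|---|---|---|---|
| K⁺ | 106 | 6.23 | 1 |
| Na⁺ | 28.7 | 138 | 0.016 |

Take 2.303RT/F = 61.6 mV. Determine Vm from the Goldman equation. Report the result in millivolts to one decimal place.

-67.8 mV

Vm = 61.6 · log₁₀[(Σ P·[cation]ₒ + Σ P·[anion]ᵢ) / (Σ P·[cation]ᵢ + Σ P·[anion]ₒ)]
Numerator = 1×6.23 + 0.016×138 = 8.438
Denominator = 1×106 + 0.016×28.7 = 106.5
Vm = 61.6 · log₁₀(0.07926) = 61.6 × (-1.1009) = -67.82 mV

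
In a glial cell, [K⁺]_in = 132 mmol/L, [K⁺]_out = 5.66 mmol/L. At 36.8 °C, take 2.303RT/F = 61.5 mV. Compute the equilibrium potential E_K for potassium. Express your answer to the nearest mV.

E = (61.5/z) · log₁₀([K⁺]_out/[K⁺]_in) with z = +1.
= (61.5/1) · log₁₀(5.66/132) = 61.50 · log₁₀(0.04288)
= 61.50 · (-1.3678) = -84.12 mV

-84 mV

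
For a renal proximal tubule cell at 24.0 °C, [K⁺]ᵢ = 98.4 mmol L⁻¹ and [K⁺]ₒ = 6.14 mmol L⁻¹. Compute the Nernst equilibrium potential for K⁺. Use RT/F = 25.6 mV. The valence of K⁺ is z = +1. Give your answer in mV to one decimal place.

E = (25.6/z) · ln([K⁺]_out/[K⁺]_in) with z = +1.
= (25.6/1) · ln(6.14/98.4) = 25.60 · ln(0.0624)
= 25.60 · (-2.7742) = -71.02 mV

-71.0 mV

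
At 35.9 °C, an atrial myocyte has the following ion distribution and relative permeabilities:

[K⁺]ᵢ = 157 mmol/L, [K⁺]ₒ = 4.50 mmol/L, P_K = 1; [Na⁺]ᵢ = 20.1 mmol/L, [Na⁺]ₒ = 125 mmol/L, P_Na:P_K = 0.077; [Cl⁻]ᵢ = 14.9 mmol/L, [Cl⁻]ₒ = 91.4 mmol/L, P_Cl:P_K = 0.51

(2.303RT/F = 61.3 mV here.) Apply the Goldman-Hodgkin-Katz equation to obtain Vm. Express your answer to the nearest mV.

-60 mV

Vm = 61.3 · log₁₀[(Σ P·[cation]ₒ + Σ P·[anion]ᵢ) / (Σ P·[cation]ᵢ + Σ P·[anion]ₒ)]
Numerator = 1×4.50 + 0.077×125 + 0.51×14.9 = 21.72
Denominator = 1×157 + 0.077×20.1 + 0.51×91.4 = 205.2
Vm = 61.3 · log₁₀(0.10589) = 61.3 × (-0.9752) = -59.78 mV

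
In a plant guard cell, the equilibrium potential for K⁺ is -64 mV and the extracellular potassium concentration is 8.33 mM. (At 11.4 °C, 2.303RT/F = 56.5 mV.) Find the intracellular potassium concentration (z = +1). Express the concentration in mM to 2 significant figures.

Nernst: E = (56.5/1) · log₁₀([out]/[in]), so log₁₀([out]/[in]) = -64.0 × 1 / 56.5 = -1.1327.
[out]/[in] = 10^(-1.1327) = 0.07366.
[in] = 8.33 / 0.07366 = 113.1 mM.

110 mM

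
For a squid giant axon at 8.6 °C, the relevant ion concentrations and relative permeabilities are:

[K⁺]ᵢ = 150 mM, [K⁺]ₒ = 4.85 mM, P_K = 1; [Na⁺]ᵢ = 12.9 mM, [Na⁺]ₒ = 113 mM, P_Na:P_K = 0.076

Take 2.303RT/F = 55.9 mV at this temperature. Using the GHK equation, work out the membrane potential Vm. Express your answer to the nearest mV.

-59 mV

Vm = 55.9 · log₁₀[(Σ P·[cation]ₒ + Σ P·[anion]ᵢ) / (Σ P·[cation]ᵢ + Σ P·[anion]ₒ)]
Numerator = 1×4.85 + 0.076×113 = 13.44
Denominator = 1×150 + 0.076×12.9 = 151
Vm = 55.9 · log₁₀(0.089005) = 55.9 × (-1.0506) = -58.73 mV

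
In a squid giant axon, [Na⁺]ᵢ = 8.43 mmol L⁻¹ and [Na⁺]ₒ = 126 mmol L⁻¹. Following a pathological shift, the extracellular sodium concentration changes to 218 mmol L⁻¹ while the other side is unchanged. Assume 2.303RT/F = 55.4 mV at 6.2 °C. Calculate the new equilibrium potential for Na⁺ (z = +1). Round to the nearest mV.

After the shift: [Na⁺]_out = 218, [Na⁺]_in = 8.43 mmol L⁻¹.
E_new = (55.4/1)·log₁₀(218/8.43) = 55.40 · (1.4126) = 78.26 mV

78 mV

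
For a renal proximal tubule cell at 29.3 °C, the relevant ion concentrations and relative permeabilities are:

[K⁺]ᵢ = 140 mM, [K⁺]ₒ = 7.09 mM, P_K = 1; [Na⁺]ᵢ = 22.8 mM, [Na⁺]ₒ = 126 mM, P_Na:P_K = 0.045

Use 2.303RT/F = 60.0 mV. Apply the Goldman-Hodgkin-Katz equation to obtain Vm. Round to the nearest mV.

-63 mV

Vm = 60.0 · log₁₀[(Σ P·[cation]ₒ + Σ P·[anion]ᵢ) / (Σ P·[cation]ᵢ + Σ P·[anion]ₒ)]
Numerator = 1×7.09 + 0.045×126 = 12.76
Denominator = 1×140 + 0.045×22.8 = 141
Vm = 60.0 · log₁₀(0.09048) = 60.0 × (-1.0434) = -62.61 mV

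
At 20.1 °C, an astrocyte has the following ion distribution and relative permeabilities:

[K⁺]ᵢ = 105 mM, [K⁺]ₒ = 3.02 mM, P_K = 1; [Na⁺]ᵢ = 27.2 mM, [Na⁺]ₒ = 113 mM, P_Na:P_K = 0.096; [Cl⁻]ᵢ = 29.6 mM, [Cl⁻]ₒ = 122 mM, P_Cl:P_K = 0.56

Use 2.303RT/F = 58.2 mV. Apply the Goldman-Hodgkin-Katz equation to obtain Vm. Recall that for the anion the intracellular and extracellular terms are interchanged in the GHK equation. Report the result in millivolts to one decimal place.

Vm = 58.2 · log₁₀[(Σ P·[cation]ₒ + Σ P·[anion]ᵢ) / (Σ P·[cation]ᵢ + Σ P·[anion]ₒ)]
Numerator = 1×3.02 + 0.096×113 + 0.56×29.6 = 30.44
Denominator = 1×105 + 0.096×27.2 + 0.56×122 = 175.9
Vm = 58.2 · log₁₀(0.17304) = 58.2 × (-0.7618) = -44.34 mV

-44.3 mV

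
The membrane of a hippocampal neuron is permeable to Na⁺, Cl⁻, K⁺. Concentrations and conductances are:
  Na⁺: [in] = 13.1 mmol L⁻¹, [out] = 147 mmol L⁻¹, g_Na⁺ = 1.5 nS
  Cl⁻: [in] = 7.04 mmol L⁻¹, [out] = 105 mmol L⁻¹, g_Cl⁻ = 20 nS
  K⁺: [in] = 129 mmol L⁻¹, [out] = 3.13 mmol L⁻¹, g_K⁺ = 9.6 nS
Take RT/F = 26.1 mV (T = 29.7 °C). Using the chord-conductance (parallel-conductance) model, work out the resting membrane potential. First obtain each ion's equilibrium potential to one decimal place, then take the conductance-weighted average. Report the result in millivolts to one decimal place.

-72.3 mV

E_Na⁺ = (26.1/1)·ln(147/13.1) = 63.1 mV
E_Cl⁻ = (26.1/-1)·ln(105/7.04) = -70.5 mV
E_K⁺ = (26.1/1)·ln(3.13/129) = -97.1 mV
Vm = (Σ gᵢEᵢ)/(Σ gᵢ) = (1.5·63.1 + 20·-70.5 + 9.6·-97.1) / (1.5 + 20 + 9.6)
= -2247.51 / 31.1 = -72.27 mV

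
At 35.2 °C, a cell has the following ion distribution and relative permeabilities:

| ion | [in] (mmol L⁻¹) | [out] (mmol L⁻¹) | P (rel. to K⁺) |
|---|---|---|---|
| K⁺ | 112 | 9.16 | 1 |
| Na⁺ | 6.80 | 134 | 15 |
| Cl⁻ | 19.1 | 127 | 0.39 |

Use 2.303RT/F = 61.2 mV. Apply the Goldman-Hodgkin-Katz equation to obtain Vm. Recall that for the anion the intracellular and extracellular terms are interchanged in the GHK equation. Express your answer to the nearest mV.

54 mV

Vm = 61.2 · log₁₀[(Σ P·[cation]ₒ + Σ P·[anion]ᵢ) / (Σ P·[cation]ᵢ + Σ P·[anion]ₒ)]
Numerator = 1×9.16 + 15×134 + 0.39×19.1 = 2027
Denominator = 1×112 + 15×6.80 + 0.39×127 = 263.5
Vm = 61.2 · log₁₀(7.6902) = 61.2 × (0.8859) = 54.22 mV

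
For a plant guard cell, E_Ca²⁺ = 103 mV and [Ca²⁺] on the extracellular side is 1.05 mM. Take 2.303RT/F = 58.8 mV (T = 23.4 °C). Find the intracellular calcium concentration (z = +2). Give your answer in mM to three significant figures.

0.000329 mM

Nernst: E = (58.8/2) · log₁₀([out]/[in]), so log₁₀([out]/[in]) = 103.0 × 2 / 58.8 = 3.5034.
[out]/[in] = 10^(3.5034) = 3187.
[in] = 1.05 / 3187 = 0.0003294 mM.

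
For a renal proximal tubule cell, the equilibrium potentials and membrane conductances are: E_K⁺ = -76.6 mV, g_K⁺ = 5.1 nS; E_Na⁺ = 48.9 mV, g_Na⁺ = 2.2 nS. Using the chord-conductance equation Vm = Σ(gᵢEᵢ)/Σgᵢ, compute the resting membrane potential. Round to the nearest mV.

-39 mV

Σ gᵢEᵢ = 5.1·(-76.6) + 2.2·(48.9) = -283.08
Σ gᵢ = 5.1 + 2.2 = 7.3
Vm = -283.08 / 7.3 = -38.78 mV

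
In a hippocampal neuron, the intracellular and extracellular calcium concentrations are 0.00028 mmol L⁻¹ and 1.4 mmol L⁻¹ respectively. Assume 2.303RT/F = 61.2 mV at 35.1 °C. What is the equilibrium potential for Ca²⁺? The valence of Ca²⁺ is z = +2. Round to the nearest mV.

E = (61.2/z) · log₁₀([Ca²⁺]_out/[Ca²⁺]_in) with z = +2.
= (61.2/2) · log₁₀(1.4/0.00028) = 30.60 · log₁₀(5000)
= 30.60 · (3.6990) = 113.19 mV

113 mV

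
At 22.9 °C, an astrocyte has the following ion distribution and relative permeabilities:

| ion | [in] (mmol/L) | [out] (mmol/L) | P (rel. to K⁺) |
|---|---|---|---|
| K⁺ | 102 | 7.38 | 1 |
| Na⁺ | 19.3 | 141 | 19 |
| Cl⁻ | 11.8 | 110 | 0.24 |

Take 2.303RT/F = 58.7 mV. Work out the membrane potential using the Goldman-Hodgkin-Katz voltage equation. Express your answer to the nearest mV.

43 mV

Vm = 58.7 · log₁₀[(Σ P·[cation]ₒ + Σ P·[anion]ᵢ) / (Σ P·[cation]ᵢ + Σ P·[anion]ₒ)]
Numerator = 1×7.38 + 19×141 + 0.24×11.8 = 2689
Denominator = 1×102 + 19×19.3 + 0.24×110 = 495.1
Vm = 58.7 · log₁₀(5.4317) = 58.7 × (0.7349) = 43.14 mV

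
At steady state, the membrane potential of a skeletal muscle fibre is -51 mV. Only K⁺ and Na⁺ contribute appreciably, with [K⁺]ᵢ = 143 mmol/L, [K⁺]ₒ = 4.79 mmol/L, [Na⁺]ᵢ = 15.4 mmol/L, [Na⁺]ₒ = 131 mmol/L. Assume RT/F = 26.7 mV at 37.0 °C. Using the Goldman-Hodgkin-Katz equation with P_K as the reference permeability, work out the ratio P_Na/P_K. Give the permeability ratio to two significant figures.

0.13

Let α = P_Na/P_K. GHK: Vm = 26.7·ln[(Kₒ + α·Naₒ)/(Kᵢ + α·Naᵢ)].
e^(Vm/26.7) = e^(-51.0/26.7) = 0.14806
So 0.14806·(Kᵢ + α·Naᵢ) = Kₒ + α·Naₒ → α = (0.14806·143.0 − 4.79) / (131.0 − 0.14806·15.4)
α = (21.17 − 4.79) / (131.0 − 2.28) = 16.38/128.7 = 0.1273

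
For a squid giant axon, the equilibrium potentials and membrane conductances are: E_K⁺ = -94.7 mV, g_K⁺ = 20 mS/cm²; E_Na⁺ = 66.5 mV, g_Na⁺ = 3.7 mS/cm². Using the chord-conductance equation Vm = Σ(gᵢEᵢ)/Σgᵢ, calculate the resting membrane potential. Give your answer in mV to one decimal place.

Σ gᵢEᵢ = 20·(-94.7) + 3.7·(66.5) = -1647.95
Σ gᵢ = 20 + 3.7 = 23.7
Vm = -1647.95 / 23.7 = -69.53 mV

-69.5 mV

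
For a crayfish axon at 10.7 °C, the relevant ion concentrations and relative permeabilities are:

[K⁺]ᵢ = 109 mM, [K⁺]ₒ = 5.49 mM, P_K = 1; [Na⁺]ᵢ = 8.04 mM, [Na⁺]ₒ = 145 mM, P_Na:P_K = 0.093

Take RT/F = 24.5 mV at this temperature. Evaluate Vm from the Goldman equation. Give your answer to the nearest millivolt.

Vm = 24.5 · ln[(Σ P·[cation]ₒ + Σ P·[anion]ᵢ) / (Σ P·[cation]ᵢ + Σ P·[anion]ₒ)]
Numerator = 1×5.49 + 0.093×145 = 18.98
Denominator = 1×109 + 0.093×8.04 = 109.7
Vm = 24.5 · ln(0.1729) = 24.5 × (-1.7551) = -43.00 mV

-43 mV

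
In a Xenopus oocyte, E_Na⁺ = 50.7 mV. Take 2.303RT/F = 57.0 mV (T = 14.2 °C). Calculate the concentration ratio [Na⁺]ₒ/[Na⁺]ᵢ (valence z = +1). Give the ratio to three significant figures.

7.75

log₁₀([out]/[in]) = E·z/(57.0) = 50.7 × 1 / 57.0 = 0.8895
[out]/[in] = 10^(0.8895) = 7.753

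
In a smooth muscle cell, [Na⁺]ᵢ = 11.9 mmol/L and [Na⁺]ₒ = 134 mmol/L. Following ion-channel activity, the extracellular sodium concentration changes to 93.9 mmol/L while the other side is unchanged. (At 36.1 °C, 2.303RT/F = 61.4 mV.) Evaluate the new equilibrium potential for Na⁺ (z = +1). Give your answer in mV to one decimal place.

After the shift: [Na⁺]_out = 93.9, [Na⁺]_in = 11.9 mmol/L.
E_new = (61.4/1)·log₁₀(93.9/11.9) = 61.40 · (0.8971) = 55.08 mV

55.1 mV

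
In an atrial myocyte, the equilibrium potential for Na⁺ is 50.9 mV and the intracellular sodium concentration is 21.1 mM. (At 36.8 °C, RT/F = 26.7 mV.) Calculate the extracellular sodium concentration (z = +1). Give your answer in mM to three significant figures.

Nernst: E = (26.7/1) · ln([out]/[in]), so ln([out]/[in]) = 50.9 × 1 / 26.7 = 1.9064.
[out]/[in] = e^(1.9064) = 6.729.
[out] = 6.729 × 21.1 = 142 mM.

142 mM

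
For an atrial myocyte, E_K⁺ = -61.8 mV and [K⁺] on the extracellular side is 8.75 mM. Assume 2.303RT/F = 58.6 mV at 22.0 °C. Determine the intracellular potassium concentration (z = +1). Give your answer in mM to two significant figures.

99 mM

Nernst: E = (58.6/1) · log₁₀([out]/[in]), so log₁₀([out]/[in]) = -61.8 × 1 / 58.6 = -1.0546.
[out]/[in] = 10^(-1.0546) = 0.08818.
[in] = 8.75 / 0.08818 = 99.22 mM.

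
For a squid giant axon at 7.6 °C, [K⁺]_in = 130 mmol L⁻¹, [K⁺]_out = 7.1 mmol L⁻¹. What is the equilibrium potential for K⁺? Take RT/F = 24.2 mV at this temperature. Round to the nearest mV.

-70 mV

E = (24.2/z) · ln([K⁺]_out/[K⁺]_in) with z = +1.
= (24.2/1) · ln(7.1/130) = 24.20 · ln(0.05462)
= 24.20 · (-2.9074) = -70.36 mV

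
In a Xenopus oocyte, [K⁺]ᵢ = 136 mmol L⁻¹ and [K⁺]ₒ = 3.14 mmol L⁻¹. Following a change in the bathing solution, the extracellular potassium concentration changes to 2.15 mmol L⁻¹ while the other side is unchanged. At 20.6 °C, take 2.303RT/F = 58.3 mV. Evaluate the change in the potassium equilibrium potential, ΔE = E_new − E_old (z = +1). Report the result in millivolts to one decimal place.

E_old = (58.3/1)·log₁₀(3.14/136) = -95.41 mV
E_new = (58.3/1)·log₁₀(2.15/136) = -105.00 mV
ΔE = -105.00 − (-95.41) = -9.59 mV

-9.6 mV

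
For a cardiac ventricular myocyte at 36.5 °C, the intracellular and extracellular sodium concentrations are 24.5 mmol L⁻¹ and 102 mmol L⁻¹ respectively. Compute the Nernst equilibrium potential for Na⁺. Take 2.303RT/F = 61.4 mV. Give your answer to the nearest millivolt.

38 mV

E = (61.4/z) · log₁₀([Na⁺]_out/[Na⁺]_in) with z = +1.
= (61.4/1) · log₁₀(102/24.5) = 61.40 · log₁₀(4.163)
= 61.40 · (0.6194) = 38.03 mV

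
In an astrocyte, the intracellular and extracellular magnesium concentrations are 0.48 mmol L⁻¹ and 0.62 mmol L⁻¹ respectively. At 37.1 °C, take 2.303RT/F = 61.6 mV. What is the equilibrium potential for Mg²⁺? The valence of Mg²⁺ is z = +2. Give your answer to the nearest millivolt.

E = (61.6/z) · log₁₀([Mg²⁺]_out/[Mg²⁺]_in) with z = +2.
= (61.6/2) · log₁₀(0.62/0.48) = 30.80 · log₁₀(1.292)
= 30.80 · (0.1112) = 3.42 mV

3 mV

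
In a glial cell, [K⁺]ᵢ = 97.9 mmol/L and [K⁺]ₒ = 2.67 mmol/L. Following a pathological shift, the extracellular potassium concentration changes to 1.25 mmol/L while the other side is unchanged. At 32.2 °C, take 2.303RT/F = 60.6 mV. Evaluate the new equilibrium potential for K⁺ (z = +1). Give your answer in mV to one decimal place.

After the shift: [K⁺]_out = 1.25, [K⁺]_in = 97.9 mmol/L.
E_new = (60.6/1)·log₁₀(1.25/97.9) = 60.60 · (-1.8939) = -114.77 mV

-114.8 mV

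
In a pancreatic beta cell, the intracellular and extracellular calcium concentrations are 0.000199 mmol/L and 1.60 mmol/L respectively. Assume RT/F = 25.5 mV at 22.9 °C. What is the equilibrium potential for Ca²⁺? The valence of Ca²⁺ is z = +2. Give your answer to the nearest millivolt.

115 mV

E = (25.5/z) · ln([Ca²⁺]_out/[Ca²⁺]_in) with z = +2.
= (25.5/2) · ln(1.60/0.000199) = 12.75 · ln(8040)
= 12.75 · (8.9922) = 114.65 mV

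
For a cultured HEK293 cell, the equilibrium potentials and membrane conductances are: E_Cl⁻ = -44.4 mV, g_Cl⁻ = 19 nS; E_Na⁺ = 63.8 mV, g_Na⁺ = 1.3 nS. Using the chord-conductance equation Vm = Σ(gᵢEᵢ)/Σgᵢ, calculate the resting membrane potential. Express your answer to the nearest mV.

Σ gᵢEᵢ = 19·(-44.4) + 1.3·(63.8) = -760.66
Σ gᵢ = 19 + 1.3 = 20.3
Vm = -760.66 / 20.3 = -37.47 mV

-37 mV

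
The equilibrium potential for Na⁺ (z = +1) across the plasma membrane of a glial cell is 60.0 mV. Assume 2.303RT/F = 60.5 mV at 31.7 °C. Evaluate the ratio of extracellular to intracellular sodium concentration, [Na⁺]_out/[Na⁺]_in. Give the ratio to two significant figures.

9.8

log₁₀([out]/[in]) = E·z/(60.5) = 60.0 × 1 / 60.5 = 0.9917
[out]/[in] = 10^(0.9917) = 9.812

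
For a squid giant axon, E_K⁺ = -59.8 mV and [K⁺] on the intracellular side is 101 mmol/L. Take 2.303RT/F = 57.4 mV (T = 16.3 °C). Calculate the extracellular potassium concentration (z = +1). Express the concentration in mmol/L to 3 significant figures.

9.17 mmol/L

Nernst: E = (57.4/1) · log₁₀([out]/[in]), so log₁₀([out]/[in]) = -59.8 × 1 / 57.4 = -1.0418.
[out]/[in] = 10^(-1.0418) = 0.09082.
[out] = 0.09082 × 101 = 9.173 mmol/L.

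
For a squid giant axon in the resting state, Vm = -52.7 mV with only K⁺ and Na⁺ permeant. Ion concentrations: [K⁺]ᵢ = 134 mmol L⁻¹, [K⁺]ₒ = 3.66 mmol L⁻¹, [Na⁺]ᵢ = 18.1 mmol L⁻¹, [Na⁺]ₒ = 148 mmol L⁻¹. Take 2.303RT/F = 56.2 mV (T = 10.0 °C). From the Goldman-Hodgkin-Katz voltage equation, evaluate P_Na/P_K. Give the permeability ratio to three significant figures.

0.0809

Let α = P_Na/P_K. GHK: Vm = 56.2·log₁₀[(Kₒ + α·Naₒ)/(Kᵢ + α·Naᵢ)].
10^(Vm/56.2) = 10^(-52.7/56.2) = 0.11542
So 0.11542·(Kᵢ + α·Naᵢ) = Kₒ + α·Naₒ → α = (0.11542·134.0 − 3.66) / (148.0 − 0.11542·18.1)
α = (15.47 − 3.66) / (148.0 − 2.089) = 11.81/145.9 = 0.08091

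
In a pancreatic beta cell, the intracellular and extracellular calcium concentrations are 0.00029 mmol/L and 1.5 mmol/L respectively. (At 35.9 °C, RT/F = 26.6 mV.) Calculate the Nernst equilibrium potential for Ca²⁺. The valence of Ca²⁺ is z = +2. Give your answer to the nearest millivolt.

E = (26.6/z) · ln([Ca²⁺]_out/[Ca²⁺]_in) with z = +2.
= (26.6/2) · ln(1.5/0.00029) = 13.30 · ln(5172)
= 13.30 · (8.5511) = 113.73 mV

114 mV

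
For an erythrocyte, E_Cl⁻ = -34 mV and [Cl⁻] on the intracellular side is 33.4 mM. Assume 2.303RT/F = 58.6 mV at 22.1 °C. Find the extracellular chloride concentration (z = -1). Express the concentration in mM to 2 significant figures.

130 mM

Nernst: E = (58.6/-1) · log₁₀([out]/[in]), so log₁₀([out]/[in]) = -34.0 × -1 / 58.6 = 0.5802.
[out]/[in] = 10^(0.5802) = 3.804.
[out] = 3.804 × 33.4 = 127 mM.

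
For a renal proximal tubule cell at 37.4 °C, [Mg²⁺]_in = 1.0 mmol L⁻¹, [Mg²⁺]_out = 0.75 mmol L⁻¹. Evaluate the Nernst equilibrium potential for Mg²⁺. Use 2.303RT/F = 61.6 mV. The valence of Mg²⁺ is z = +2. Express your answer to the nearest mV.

-4 mV

E = (61.6/z) · log₁₀([Mg²⁺]_out/[Mg²⁺]_in) with z = +2.
= (61.6/2) · log₁₀(0.75/1.0) = 30.80 · log₁₀(0.75)
= 30.80 · (-0.1249) = -3.85 mV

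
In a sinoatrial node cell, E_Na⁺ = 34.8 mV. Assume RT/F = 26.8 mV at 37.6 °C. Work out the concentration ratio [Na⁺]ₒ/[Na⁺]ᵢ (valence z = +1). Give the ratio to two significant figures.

ln([out]/[in]) = E·z/(26.8) = 34.8 × 1 / 26.8 = 1.2985
[out]/[in] = e^(1.2985) = 3.664

3.7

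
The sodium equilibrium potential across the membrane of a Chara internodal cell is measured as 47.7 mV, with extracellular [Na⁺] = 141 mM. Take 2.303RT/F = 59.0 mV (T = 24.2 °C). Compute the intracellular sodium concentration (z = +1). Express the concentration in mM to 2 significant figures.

Nernst: E = (59.0/1) · log₁₀([out]/[in]), so log₁₀([out]/[in]) = 47.7 × 1 / 59.0 = 0.8085.
[out]/[in] = 10^(0.8085) = 6.434.
[in] = 141 / 6.434 = 21.92 mM.

22 mM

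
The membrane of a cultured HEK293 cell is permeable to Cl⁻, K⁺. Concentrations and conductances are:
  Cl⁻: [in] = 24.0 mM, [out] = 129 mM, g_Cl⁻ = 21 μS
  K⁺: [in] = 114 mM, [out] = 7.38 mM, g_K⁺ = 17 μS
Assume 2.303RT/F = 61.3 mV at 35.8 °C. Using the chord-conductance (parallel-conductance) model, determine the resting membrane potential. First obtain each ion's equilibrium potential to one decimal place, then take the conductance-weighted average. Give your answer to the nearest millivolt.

E_Cl⁻ = (61.3/-1)·log₁₀(129/24.0) = -44.8 mV
E_K⁺ = (61.3/1)·log₁₀(7.38/114) = -72.9 mV
Vm = (Σ gᵢEᵢ)/(Σ gᵢ) = (21·-44.8 + 17·-72.9) / (21 + 17)
= -2180.10 / 38 = -57.37 mV

-57 mV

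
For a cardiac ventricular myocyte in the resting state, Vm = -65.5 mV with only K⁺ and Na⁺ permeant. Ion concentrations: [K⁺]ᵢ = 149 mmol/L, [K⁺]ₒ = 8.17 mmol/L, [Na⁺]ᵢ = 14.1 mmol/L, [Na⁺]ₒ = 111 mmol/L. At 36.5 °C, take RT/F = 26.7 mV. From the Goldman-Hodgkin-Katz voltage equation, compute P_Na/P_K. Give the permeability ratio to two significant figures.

Let α = P_Na/P_K. GHK: Vm = 26.7·ln[(Kₒ + α·Naₒ)/(Kᵢ + α·Naᵢ)].
e^(Vm/26.7) = e^(-65.5/26.7) = 0.086019
So 0.086019·(Kᵢ + α·Naᵢ) = Kₒ + α·Naₒ → α = (0.086019·149.0 − 8.17) / (111.0 − 0.086019·14.1)
α = (12.82 − 8.17) / (111.0 − 1.213) = 4.647/109.8 = 0.04233

0.042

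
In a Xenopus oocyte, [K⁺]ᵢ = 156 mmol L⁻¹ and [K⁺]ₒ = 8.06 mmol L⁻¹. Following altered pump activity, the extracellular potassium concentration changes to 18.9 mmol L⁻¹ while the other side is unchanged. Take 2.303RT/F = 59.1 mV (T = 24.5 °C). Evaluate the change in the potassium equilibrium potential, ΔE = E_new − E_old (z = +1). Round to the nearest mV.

E_old = (59.1/1)·log₁₀(8.06/156) = -76.05 mV
E_new = (59.1/1)·log₁₀(18.9/156) = -54.17 mV
ΔE = -54.17 − (-76.05) = 21.87 mV

22 mV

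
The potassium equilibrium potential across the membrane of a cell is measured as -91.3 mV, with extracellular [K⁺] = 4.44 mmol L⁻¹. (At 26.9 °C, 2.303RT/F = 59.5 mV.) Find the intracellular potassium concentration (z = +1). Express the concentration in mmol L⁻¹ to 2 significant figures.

Nernst: E = (59.5/1) · log₁₀([out]/[in]), so log₁₀([out]/[in]) = -91.3 × 1 / 59.5 = -1.5345.
[out]/[in] = 10^(-1.5345) = 0.02921.
[in] = 4.44 / 0.02921 = 152 mmol L⁻¹.

150 mmol L⁻¹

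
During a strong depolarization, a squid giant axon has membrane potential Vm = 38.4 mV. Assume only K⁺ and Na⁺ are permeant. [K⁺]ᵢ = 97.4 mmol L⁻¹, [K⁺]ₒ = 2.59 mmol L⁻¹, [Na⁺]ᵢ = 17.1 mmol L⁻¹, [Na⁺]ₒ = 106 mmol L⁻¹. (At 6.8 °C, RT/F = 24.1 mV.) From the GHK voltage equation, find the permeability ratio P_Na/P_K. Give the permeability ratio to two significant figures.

22

Let α = P_Na/P_K. GHK: Vm = 24.1·ln[(Kₒ + α·Naₒ)/(Kᵢ + α·Naᵢ)].
e^(Vm/24.1) = e^(38.4/24.1) = 4.9203
So 4.9203·(Kᵢ + α·Naᵢ) = Kₒ + α·Naₒ → α = (4.9203·97.4 − 2.59) / (106.0 − 4.9203·17.1)
α = (479.2 − 2.59) / (106.0 − 84.14) = 476.6/21.86 = 21.8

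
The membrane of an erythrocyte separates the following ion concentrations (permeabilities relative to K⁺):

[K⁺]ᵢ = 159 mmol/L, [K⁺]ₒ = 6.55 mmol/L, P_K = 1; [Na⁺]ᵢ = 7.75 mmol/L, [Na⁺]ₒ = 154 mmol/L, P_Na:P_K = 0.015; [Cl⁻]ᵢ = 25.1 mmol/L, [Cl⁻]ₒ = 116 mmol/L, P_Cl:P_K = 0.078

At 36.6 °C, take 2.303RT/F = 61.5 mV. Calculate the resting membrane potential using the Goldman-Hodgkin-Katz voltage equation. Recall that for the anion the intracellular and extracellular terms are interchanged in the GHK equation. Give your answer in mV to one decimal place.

Vm = 61.5 · log₁₀[(Σ P·[cation]ₒ + Σ P·[anion]ᵢ) / (Σ P·[cation]ᵢ + Σ P·[anion]ₒ)]
Numerator = 1×6.55 + 0.015×154 + 0.078×25.1 = 10.82
Denominator = 1×159 + 0.015×7.75 + 0.078×116 = 168.2
Vm = 61.5 · log₁₀(0.064329) = 61.5 × (-1.1916) = -73.28 mV

-73.3 mV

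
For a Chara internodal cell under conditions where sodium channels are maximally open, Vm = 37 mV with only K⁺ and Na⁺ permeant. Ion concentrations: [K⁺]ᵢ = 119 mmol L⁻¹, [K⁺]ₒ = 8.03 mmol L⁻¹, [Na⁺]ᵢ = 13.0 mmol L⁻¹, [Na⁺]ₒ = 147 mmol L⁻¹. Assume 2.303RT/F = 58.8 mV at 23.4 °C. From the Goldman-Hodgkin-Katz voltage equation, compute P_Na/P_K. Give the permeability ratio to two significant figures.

5.4

Let α = P_Na/P_K. GHK: Vm = 58.8·log₁₀[(Kₒ + α·Naₒ)/(Kᵢ + α·Naᵢ)].
10^(Vm/58.8) = 10^(37.0/58.8) = 4.2585
So 4.2585·(Kᵢ + α·Naᵢ) = Kₒ + α·Naₒ → α = (4.2585·119.0 − 8.03) / (147.0 − 4.2585·13.0)
α = (506.8 − 8.03) / (147.0 − 55.36) = 498.7/91.64 = 5.442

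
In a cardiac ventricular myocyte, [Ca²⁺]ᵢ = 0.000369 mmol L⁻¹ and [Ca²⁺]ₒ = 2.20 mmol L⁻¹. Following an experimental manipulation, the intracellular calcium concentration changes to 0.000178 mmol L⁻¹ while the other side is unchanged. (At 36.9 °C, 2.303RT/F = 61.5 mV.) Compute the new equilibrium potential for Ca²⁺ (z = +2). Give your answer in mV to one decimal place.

125.8 mV

After the shift: [Ca²⁺]_out = 2.20, [Ca²⁺]_in = 0.000178 mmol L⁻¹.
E_new = (61.5/2)·log₁₀(2.20/0.000178) = 30.75 · (4.0920) = 125.83 mV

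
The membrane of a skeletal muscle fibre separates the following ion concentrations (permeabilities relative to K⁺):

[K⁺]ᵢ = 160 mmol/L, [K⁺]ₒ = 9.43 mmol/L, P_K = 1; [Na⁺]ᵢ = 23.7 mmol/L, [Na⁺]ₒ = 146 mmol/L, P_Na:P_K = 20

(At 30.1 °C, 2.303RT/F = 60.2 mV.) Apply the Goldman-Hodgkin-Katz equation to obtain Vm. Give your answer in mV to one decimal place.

Vm = 60.2 · log₁₀[(Σ P·[cation]ₒ + Σ P·[anion]ᵢ) / (Σ P·[cation]ᵢ + Σ P·[anion]ₒ)]
Numerator = 1×9.43 + 20×146 = 2929
Denominator = 1×160 + 20×23.7 = 634
Vm = 60.2 · log₁₀(4.6206) = 60.2 × (0.6647) = 40.01 mV

40.0 mV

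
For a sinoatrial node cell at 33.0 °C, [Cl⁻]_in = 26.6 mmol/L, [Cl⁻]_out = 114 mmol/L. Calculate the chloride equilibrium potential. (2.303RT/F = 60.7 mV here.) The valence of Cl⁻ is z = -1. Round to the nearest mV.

E = (60.7/z) · log₁₀([Cl⁻]_out/[Cl⁻]_in) with z = -1.
For an anion, dividing by z = -1 reverses the sign.
= (60.7/-1) · log₁₀(114/26.6) = -60.70 · log₁₀(4.286)
= -60.70 · (0.6320) = -38.36 mV

-38 mV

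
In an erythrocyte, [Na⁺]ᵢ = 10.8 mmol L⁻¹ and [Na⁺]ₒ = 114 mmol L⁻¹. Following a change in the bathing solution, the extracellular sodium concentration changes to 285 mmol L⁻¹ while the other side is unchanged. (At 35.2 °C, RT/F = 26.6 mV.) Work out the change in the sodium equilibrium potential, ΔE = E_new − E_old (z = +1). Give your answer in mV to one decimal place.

24.4 mV

E_old = (26.6/1)·ln(114/10.8) = 62.69 mV
E_new = (26.6/1)·ln(285/10.8) = 87.06 mV
ΔE = 87.06 − (62.69) = 24.37 mV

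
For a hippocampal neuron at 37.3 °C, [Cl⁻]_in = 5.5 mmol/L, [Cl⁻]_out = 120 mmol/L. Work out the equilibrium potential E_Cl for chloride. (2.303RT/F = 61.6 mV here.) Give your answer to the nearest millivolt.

E = (61.6/z) · log₁₀([Cl⁻]_out/[Cl⁻]_in) with z = -1.
For an anion, dividing by z = -1 reverses the sign.
= (61.6/-1) · log₁₀(120/5.5) = -61.60 · log₁₀(21.82)
= -61.60 · (1.3388) = -82.47 mV

-82 mV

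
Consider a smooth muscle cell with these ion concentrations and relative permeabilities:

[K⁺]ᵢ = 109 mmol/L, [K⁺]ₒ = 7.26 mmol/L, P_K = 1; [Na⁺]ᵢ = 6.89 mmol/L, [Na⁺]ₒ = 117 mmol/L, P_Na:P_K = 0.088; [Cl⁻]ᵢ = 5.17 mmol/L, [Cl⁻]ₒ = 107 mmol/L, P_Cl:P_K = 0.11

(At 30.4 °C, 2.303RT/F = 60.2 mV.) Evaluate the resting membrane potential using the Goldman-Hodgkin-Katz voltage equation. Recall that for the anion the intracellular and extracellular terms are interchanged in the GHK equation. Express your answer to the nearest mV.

-50 mV

Vm = 60.2 · log₁₀[(Σ P·[cation]ₒ + Σ P·[anion]ᵢ) / (Σ P·[cation]ᵢ + Σ P·[anion]ₒ)]
Numerator = 1×7.26 + 0.088×117 + 0.11×5.17 = 18.12
Denominator = 1×109 + 0.088×6.89 + 0.11×107 = 121.4
Vm = 60.2 · log₁₀(0.14933) = 60.2 × (-0.8259) = -49.72 mV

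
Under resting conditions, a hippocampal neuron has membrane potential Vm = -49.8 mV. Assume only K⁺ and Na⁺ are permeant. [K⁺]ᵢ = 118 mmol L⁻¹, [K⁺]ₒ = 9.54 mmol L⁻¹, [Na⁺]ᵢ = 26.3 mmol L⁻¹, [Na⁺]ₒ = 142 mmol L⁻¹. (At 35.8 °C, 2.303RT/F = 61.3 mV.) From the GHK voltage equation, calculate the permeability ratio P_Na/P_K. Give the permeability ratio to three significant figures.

0.0626

Let α = P_Na/P_K. GHK: Vm = 61.3·log₁₀[(Kₒ + α·Naₒ)/(Kᵢ + α·Naᵢ)].
10^(Vm/61.3) = 10^(-49.8/61.3) = 0.15403
So 0.15403·(Kᵢ + α·Naᵢ) = Kₒ + α·Naₒ → α = (0.15403·118.0 − 9.54) / (142.0 − 0.15403·26.3)
α = (18.18 − 9.54) / (142.0 − 4.051) = 8.635/137.9 = 0.0626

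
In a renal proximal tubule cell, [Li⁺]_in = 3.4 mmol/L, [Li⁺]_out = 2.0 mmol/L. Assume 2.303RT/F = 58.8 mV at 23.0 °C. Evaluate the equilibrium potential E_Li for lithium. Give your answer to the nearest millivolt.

-14 mV

E = (58.8/z) · log₁₀([Li⁺]_out/[Li⁺]_in) with z = +1.
= (58.8/1) · log₁₀(2.0/3.4) = 58.80 · log₁₀(0.5882)
= 58.80 · (-0.2304) = -13.55 mV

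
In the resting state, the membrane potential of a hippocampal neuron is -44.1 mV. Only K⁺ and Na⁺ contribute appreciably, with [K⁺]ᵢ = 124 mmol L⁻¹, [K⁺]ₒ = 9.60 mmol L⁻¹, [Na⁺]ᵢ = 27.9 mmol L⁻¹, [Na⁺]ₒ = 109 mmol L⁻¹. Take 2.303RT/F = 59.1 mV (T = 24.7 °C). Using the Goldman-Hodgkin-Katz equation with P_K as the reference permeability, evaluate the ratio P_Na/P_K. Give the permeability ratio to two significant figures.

Let α = P_Na/P_K. GHK: Vm = 59.1·log₁₀[(Kₒ + α·Naₒ)/(Kᵢ + α·Naᵢ)].
10^(Vm/59.1) = 10^(-44.1/59.1) = 0.17939
So 0.17939·(Kᵢ + α·Naᵢ) = Kₒ + α·Naₒ → α = (0.17939·124.0 − 9.6) / (109.0 − 0.17939·27.9)
α = (22.24 − 9.6) / (109.0 − 5.005) = 12.64/104 = 0.1216

0.12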